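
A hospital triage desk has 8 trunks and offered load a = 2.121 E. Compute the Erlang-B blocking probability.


B(c,a) = (a^c/c!) / Σ_{k=0}^{c} a^k/k!
a^8/8! = 0.010158
Σ terms (k=0..8): 1.00000 + 2.12100 + 2.24932 + 1.59027 + 0.84324 + 0.35770 + 0.12645 + 0.03831 + 0.01016 = 8.336453
B = 0.010158/8.336453 = 0.001218

Final: 0.001218


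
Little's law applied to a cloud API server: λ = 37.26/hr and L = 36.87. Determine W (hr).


W = L/λ = 36.87/37.26 = 0.9895 hr

Final: 0.9895 hr


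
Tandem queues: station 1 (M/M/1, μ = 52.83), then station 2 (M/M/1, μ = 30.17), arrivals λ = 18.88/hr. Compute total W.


Each node sees arrival rate λ = 18.88/hr (tandem ⇒ throughput preserved).
W₁ = 1/(μ₁−λ) = 1/(52.83−18.88) = 0.02946 hr
W₂ = 1/(μ₂−λ) = 1/(30.17−18.88) = 0.08857 hr
W_total = W₁ + W₂ = 0.02946 + 0.08857 = 0.11803 hr

Final: 0.11803 hr


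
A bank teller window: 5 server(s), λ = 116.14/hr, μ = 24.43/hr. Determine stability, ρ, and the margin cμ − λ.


Total capacity cμ = 5·24.43 = 122.15/hr
ρ = λ/(cμ) = 116.14/122.15 = 0.9508
Stable ⇔ ρ < 1: YES
Spare capacity = cμ − λ = 122.15 − 116.14 = 6.01/hr

Final: ρ = 0.9508; stable; margin = 6.01/hr


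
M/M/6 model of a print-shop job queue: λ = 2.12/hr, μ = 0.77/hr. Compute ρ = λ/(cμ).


ρ = λ/(cμ) = 2.12/(6·0.77) = 2.12/4.62 = 0.4589

Final: 0.4589


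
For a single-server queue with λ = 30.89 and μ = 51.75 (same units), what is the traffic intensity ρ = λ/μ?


ρ = λ/μ = 30.89/51.75 = 0.5969

Final: 0.5969


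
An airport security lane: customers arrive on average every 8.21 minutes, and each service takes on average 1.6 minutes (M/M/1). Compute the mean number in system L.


λ = 60/8.21 = 7.3082 /hr
μ = 60/1.6 = 37.5000 /hr
ρ = λ/μ = 7.3082/37.5000 = 0.1949
L = ρ/(1−ρ) = 0.1949/0.8051 = 0.2421

Final: 0.2421


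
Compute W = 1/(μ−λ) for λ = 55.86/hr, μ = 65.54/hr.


W = 1/(μ−λ) = 1/(65.54 − 55.86) = 1/9.68 = 0.1033 hr

Final: 0.1033 hr


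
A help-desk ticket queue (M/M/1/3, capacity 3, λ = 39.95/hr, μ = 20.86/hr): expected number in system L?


ρ = 39.95/20.86 = 1.9151
L = ρ[1 − (K+1)ρ^K + Kρ^(K+1)] / [(1−ρ)(1−ρ^(K+1))]
Numerator: 1.9151·(1 − 4·7.024371 + 3·13.452714) = 25.396133
Denominator: (-0.9151)·(-12.452714) = 11.396084
L = 25.396133/11.396084 = 2.2285

Final: 2.2285


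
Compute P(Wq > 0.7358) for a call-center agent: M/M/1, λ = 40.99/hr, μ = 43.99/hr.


ρ = 40.99/43.99 = 0.9318
P(Wq > t) = ρ·e^{−(μ−λ)t} = 0.9318·e^{−2.2074}
= 0.9318·0.109986 = 0.102485

Final: 0.102485


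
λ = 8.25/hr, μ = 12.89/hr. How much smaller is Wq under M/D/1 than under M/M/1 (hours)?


ρ = 8.25/12.89 = 0.6400
Wq(M/M/1) = ρ/(μ−λ) = 0.6400/4.64 = 0.13794 hr
Wq(M/D/1) = ρ/(2(μ−λ)) = 0.06897 hr
Savings = 0.13794 − 0.06897 = 0.06897 hr

Final: 0.06897 hr


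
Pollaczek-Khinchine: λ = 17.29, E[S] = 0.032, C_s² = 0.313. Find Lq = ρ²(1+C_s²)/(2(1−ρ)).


ρ = λ·E[S] = 17.29·0.032 = 0.5533
Lq = ρ²(1+C_s²)/(2(1−ρ)) = 0.3061·(1+0.313)/(2·0.4467)
= 0.3061·1.3130/0.8934 = 0.44987

Final: 0.44987


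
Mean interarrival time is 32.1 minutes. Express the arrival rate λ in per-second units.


λ = 1/(interarrival time) in consistent units.
1 second = 0.0166667 min, so λ = 0.0166667/32.1 = 0.0005192 per second

Final: 0.0005192 /sec


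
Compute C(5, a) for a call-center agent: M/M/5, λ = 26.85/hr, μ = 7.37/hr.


a = λ/μ = 3.6431; ρ = a/5 = 0.7286
P₀ = 0.021558 (from M/M/c formula)
C(c,a) = [a^c/(c!(1−ρ))]·P₀ = [641.77680/(120·0.2714)]·0.021558
= 19.70790·0.021558 = 0.424865

Final: 0.424865


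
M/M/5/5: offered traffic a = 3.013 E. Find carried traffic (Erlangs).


B(5,3.013) = 0.111167 (Erlang-B)
Carried load = a(1 − B) = 3.013·(1 − 0.111167) = 3.013·0.888833 = 2.6781 E

Final: 2.6781 Erlangs


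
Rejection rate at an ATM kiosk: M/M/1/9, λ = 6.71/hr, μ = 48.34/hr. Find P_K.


ρ = λ/μ = 6.71/48.34 = 0.1388
P_K = (1−ρ)ρ^K/(1−ρ^(K+1)) = (0.8612·0.00000001913)/(1 − 0.000000002656)
= 0.00000001648/1.000000 = 0.00000001648

Final: 0.00000001648


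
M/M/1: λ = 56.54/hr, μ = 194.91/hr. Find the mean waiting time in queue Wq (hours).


ρ = 56.54/194.91 = 0.2901
Wq = ρ/(μ−λ) = 0.2901/(194.91 − 56.54) = 0.2901/138.37 = 0.002096 hr

Final: 0.002096 hr


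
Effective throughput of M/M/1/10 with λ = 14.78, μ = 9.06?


ρ = 1.6313; P_K = (1−ρ)ρ^10/(1−ρ^11) = 0.388795
λ_eff = λ(1 − P_K) = 14.78·(1 − 0.388795) = 14.78·0.611205 = 9.0336 /hr

Final: 9.0336 /hr


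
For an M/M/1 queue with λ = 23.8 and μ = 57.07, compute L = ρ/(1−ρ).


ρ = λ/μ = 23.8/57.07 = 0.4170
L = ρ/(1−ρ) = 0.4170/(1 − 0.4170) = 0.4170/0.5830 = 0.7154

Final: 0.7154


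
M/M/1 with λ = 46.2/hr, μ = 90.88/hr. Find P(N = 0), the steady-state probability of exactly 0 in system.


ρ = 46.2/90.88 = 0.5084
P_n = (1−ρ)·ρ^n = (1 − 0.5084)·0.5084^0 = 0.4916·1.000000 = 0.491637

Final: 0.491637


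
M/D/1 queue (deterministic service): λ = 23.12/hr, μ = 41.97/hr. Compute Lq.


ρ = 23.12/41.97 = 0.5509
M/D/1: Lq = ρ²/(2(1−ρ)) = 0.3035/(2·0.4491) = 0.33783

Final: 0.33783


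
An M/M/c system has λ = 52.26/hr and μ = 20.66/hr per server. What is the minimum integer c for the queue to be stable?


Stability requires cμ > λ ⇔ c > λ/μ.
λ/μ = 52.26/20.66 = 2.5295
Minimum integer c = ⌊2.5295⌋ + 1 = 3
Check: 3·20.66 = 61.98 > 52.26, while 2·20.66 = 41.32 ≤ 52.26

Final: 3 servers


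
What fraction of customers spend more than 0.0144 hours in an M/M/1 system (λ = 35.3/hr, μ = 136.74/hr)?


W ~ Exponential(μ−λ) for M/M/1.
μ − λ = 136.74 − 35.3 = 101.4400
P(W > t) = e^{−(μ−λ)t} = e^{−1.4607} = 0.232065

Final: 0.232065


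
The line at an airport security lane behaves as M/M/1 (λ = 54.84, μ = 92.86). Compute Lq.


ρ = 54.84/92.86 = 0.5906
Lq = ρ²/(1−ρ) = 0.3488/0.4094 = 0.8518

Final: 0.8518


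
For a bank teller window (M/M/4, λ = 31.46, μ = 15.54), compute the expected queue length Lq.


a = λ/μ = 2.0245; ρ = a/4 = 0.5061
P₀ = 0.127007
Lq = P₀·a^c·ρ / (c!·(1−ρ)²) = 0.127007·16.79696·0.5061/(24·0.24392)
= 0.18443

Final: 0.18443


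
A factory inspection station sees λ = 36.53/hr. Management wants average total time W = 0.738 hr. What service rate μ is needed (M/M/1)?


W = 1/(μ−λ) ⇒ μ − λ = 1/W = 1/0.738 = 1.3550
μ = λ + 1/W = 36.53 + 1.3550 = 37.8850 per hr

Final: 37.8850 /hr


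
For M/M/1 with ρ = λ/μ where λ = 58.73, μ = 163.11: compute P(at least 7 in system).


ρ = 58.73/163.11 = 0.3601
P(N ≥ n) = ρ^n = 0.3601^7 = 0.0007846

Final: 0.0007846


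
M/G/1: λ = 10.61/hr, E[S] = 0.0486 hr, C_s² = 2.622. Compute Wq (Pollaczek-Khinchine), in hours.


ρ = λ·E[S] = 10.61·0.0486 = 0.5156
E[S²] = E[S]²(1+C_s²) = 0.0486²·(1+2.622) = 0.008555
Wq = λ·E[S²]/(2(1−ρ)) = 10.61·0.008555/(2·0.4844) = 0.09370 hr

Final: 0.09370 hr


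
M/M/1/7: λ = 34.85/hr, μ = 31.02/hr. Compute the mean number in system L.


ρ = 34.85/31.02 = 1.1235
L = ρ[1 − (K+1)ρ^K + Kρ^(K+1)] / [(1−ρ)(1−ρ^(K+1))]
Numerator: 1.1235·(1 − 8·2.259056 + 7·2.537978) = 0.779017
Denominator: (-0.1235)·(-1.537978) = 0.189892
L = 0.779017/0.189892 = 4.1024

Final: 4.1024


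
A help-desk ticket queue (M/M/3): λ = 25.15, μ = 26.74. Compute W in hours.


a = 0.9405; ρ = 0.3135; P₀ = 0.386871
Lq = P₀·a^c·ρ/(c!(1−ρ)²) = 0.03569
Wq = Lq/λ = 0.03569/25.15 = 0.001419 hr
W = Wq + 1/μ = 0.001419 + 0.03740 = 0.03882 hr

Final: 0.03882 hr


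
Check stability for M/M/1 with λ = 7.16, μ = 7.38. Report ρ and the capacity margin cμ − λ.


Total capacity cμ = 1·7.38 = 7.38/hr
ρ = λ/(cμ) = 7.16/7.38 = 0.9702
Stable ⇔ ρ < 1: YES
Spare capacity = cμ − λ = 7.38 − 7.16 = 0.22/hr

Final: ρ = 0.9702; stable; margin = 0.22/hr


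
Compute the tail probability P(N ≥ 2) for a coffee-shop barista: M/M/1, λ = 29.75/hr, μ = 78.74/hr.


ρ = 29.75/78.74 = 0.3778
P(N ≥ n) = ρ^n = 0.3778^2 = 0.142752

Final: 0.142752


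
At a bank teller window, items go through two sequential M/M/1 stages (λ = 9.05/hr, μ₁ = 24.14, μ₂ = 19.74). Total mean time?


Each node sees arrival rate λ = 9.05/hr (tandem ⇒ throughput preserved).
W₁ = 1/(μ₁−λ) = 1/(24.14−9.05) = 0.06627 hr
W₂ = 1/(μ₂−λ) = 1/(19.74−9.05) = 0.09355 hr
W_total = W₁ + W₂ = 0.06627 + 0.09355 = 0.15981 hr

Final: 0.15981 hr


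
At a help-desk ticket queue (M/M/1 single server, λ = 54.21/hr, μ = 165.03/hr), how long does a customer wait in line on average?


ρ = 54.21/165.03 = 0.3285
Wq = ρ/(μ−λ) = 0.3285/(165.03 − 54.21) = 0.3285/110.82 = 0.002964 hr

Final: 0.002964 hr


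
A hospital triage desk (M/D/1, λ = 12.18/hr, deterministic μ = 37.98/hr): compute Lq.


ρ = 12.18/37.98 = 0.3207
M/D/1: Lq = ρ²/(2(1−ρ)) = 0.1028/(2·0.6793) = 0.07570

Final: 0.07570


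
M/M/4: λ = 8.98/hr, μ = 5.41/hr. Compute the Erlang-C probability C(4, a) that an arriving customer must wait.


a = λ/μ = 1.6599; ρ = a/4 = 0.4150
P₀ = 0.187252 (from M/M/c formula)
C(c,a) = [a^c/(c!(1−ρ))]·P₀ = [7.59130/(24·0.5850)]·0.187252
= 0.54067·0.187252 = 0.101241

Final: 0.101241


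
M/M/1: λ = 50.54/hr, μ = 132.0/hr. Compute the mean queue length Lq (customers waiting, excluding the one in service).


ρ = 50.54/132.0 = 0.3829
Lq = ρ²/(1−ρ) = 0.1466/0.6171 = 0.2375

Final: 0.2375


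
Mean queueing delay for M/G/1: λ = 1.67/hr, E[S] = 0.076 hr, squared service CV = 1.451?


ρ = λ·E[S] = 1.67·0.076 = 0.1269
E[S²] = E[S]²(1+C_s²) = 0.076²·(1+1.451) = 0.014157
Wq = λ·E[S²]/(2(1−ρ)) = 1.67·0.014157/(2·0.8731) = 0.01354 hr

Final: 0.01354 hr


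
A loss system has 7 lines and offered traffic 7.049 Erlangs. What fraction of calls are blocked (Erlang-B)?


B(c,a) = (a^c/c!) / Σ_{k=0}^{c} a^k/k!
a^7/7! = 171.578172
Σ terms (k=0..7): 1.00000 + 7.04900 + 24.84420 + 58.37559 + 102.87238 + 145.02949 + 170.38547 + 171.57817 = 681.134305
B = 171.578172/681.134305 = 0.251901

Final: 0.251901


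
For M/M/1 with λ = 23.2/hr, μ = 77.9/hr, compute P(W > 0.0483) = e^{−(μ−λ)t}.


W ~ Exponential(μ−λ) for M/M/1.
μ − λ = 77.9 − 23.2 = 54.7000
P(W > t) = e^{−(μ−λ)t} = e^{−2.6420} = 0.071218

Final: 0.071218


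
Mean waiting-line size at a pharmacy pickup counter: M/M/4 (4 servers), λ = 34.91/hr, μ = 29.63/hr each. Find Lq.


a = λ/μ = 1.1782; ρ = a/4 = 0.2945
P₀ = 0.306873
Lq = P₀·a^c·ρ / (c!·(1−ρ)²) = 0.306873·1.92696·0.2945/(24·0.49766)
= 0.01458

Final: 0.01458


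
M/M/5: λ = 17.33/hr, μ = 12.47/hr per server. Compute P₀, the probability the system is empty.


a = λ/μ = 17.33/12.47 = 1.3897; ρ = a/c = 0.2779
Σ_{k=0}^{4} a^k/k! (terms k=0..4) = 1.00000 + 1.38974 + 0.96568 + 0.44735 + 0.15542 = 3.95819
Tail: a^5/(5!(1−ρ)) = 5.18395/(120·0.7221) = 0.05983
P₀ = 1/(3.95819 + 0.05983) = 1/4.01802 = 0.248879

Final: 0.248879


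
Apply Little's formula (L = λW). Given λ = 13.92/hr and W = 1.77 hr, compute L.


L = λW = 13.92·1.77 = 24.6384

Final: 24.6384


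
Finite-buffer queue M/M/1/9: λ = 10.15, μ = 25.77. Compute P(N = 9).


ρ = λ/μ = 10.15/25.77 = 0.3939
P_K = (1−ρ)ρ^K/(1−ρ^(K+1)) = (0.6061·0.0002281)/(1 − 0.00008985)
= 0.0001383/0.999910 = 0.0001383

Final: 0.0001383


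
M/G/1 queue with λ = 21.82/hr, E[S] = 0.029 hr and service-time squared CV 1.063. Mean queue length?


ρ = λ·E[S] = 21.82·0.029 = 0.6328
Lq = ρ²(1+C_s²)/(2(1−ρ)) = 0.4004·(1+1.063)/(2·0.3672)
= 0.4004·2.0630/0.7344 = 1.12473

Final: 1.12473


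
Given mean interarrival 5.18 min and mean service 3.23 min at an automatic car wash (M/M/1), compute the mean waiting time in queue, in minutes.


λ = 60/5.18 = 11.5830 /hr
μ = 60/3.23 = 18.5759 /hr
ρ = λ/μ = 11.5830/18.5759 = 0.6236
Wq = ρ/(μ−λ) = 0.6236/(18.5759−11.5830) = 0.08917 hr
In minutes: 0.08917·60 = 5.350 min

Final: 5.350 min


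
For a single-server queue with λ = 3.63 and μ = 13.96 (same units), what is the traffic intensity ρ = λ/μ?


ρ = λ/μ = 3.63/13.96 = 0.2600

Final: 0.2600


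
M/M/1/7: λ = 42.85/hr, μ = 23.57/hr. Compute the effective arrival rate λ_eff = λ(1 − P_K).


ρ = 1.8180; P_K = (1−ρ)ρ^7/(1−ρ^8) = 0.453744
λ_eff = λ(1 − P_K) = 42.85·(1 − 0.453744) = 42.85·0.546256 = 23.4071 /hr

Final: 23.4071 /hr


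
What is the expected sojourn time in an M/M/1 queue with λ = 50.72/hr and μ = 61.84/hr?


W = 1/(μ−λ) = 1/(61.84 − 50.72) = 1/11.12 = 0.08993 hr

Final: 0.08993 hr


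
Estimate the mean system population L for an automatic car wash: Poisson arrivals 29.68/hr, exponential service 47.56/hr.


ρ = λ/μ = 29.68/47.56 = 0.6241
L = ρ/(1−ρ) = 0.6241/(1 − 0.6241) = 0.6241/0.3759 = 1.6600

Final: 1.6600


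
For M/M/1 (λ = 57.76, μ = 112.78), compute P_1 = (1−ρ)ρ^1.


ρ = 57.76/112.78 = 0.5121
P_n = (1−ρ)·ρ^n = (1 − 0.5121)·0.5121^1 = 0.4879·0.512148 = 0.249852

Final: 0.249852


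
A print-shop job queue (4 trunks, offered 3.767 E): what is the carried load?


B(4,3.767) = 0.287715 (Erlang-B)
Carried load = a(1 − B) = 3.767·(1 − 0.287715) = 3.767·0.712285 = 2.6832 E

Final: 2.6832 Erlangs


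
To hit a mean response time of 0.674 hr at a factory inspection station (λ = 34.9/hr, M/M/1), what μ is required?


W = 1/(μ−λ) ⇒ μ − λ = 1/W = 1/0.674 = 1.4837
μ = λ + 1/W = 34.9 + 1.4837 = 36.3837 per hr

Final: 36.3837 /hr


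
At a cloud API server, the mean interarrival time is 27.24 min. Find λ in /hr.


λ = 1/(interarrival time) in consistent units.
1 hour = 60 min, so λ = 60/27.24 = 2.2026 per hour

Final: 2.2026 /hr


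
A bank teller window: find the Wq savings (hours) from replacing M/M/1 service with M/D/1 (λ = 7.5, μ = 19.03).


ρ = 7.5/19.03 = 0.3941
Wq(M/M/1) = ρ/(μ−λ) = 0.3941/11.53 = 0.03418 hr
Wq(M/D/1) = ρ/(2(μ−λ)) = 0.01709 hr
Savings = 0.03418 − 0.01709 = 0.01709 hr

Final: 0.01709 hr


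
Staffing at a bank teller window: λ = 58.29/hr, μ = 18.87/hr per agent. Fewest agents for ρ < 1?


Stability requires cμ > λ ⇔ c > λ/μ.
λ/μ = 58.29/18.87 = 3.0890
Minimum integer c = ⌊3.0890⌋ + 1 = 4
Check: 4·18.87 = 75.48 > 58.29, while 3·18.87 = 56.61 ≤ 58.29

Final: 4 servers


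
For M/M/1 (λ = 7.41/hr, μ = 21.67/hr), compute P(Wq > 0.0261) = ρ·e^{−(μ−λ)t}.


ρ = 7.41/21.67 = 0.3419
P(Wq > t) = ρ·e^{−(μ−λ)t} = 0.3419·e^{−0.3722}
= 0.3419·0.689226 = 0.235679

Final: 0.235679


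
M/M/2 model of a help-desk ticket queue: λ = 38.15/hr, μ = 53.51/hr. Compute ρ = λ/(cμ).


ρ = λ/(cμ) = 38.15/(2·53.51) = 38.15/107.02 = 0.3565

Final: 0.3565


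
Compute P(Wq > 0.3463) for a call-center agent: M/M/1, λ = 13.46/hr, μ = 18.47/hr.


ρ = 13.46/18.47 = 0.7287
P(Wq > t) = ρ·e^{−(μ−λ)t} = 0.7287·e^{−1.7350}
= 0.7287·0.176407 = 0.128556

Final: 0.128556


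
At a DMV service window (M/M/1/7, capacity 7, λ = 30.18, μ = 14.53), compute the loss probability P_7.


ρ = λ/μ = 30.18/14.53 = 2.0771
P_K = (1−ρ)ρ^K/(1−ρ^(K+1)) = (-1.0771·166.792051)/(1 − 346.440749)
= -179.648699/-345.440749 = 0.520056

Final: 0.520056


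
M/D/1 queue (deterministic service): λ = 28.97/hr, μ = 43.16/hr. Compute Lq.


ρ = 28.97/43.16 = 0.6712
M/D/1: Lq = ρ²/(2(1−ρ)) = 0.4505/(2·0.3288) = 0.68518

Final: 0.68518


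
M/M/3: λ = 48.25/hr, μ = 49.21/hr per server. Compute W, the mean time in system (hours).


a = 0.9805; ρ = 0.3268; P₀ = 0.371120
Lq = P₀·a^c·ρ/(c!(1−ρ)²) = 0.04205
Wq = Lq/λ = 0.04205/48.25 = 0.0008715 hr
W = Wq + 1/μ = 0.0008715 + 0.02032 = 0.02119 hr

Final: 0.02119 hr


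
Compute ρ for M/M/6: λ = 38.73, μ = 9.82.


ρ = λ/(cμ) = 38.73/(6·9.82) = 38.73/58.92 = 0.6573

Final: 0.6573


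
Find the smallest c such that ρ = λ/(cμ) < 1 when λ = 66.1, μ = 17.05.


Stability requires cμ > λ ⇔ c > λ/μ.
λ/μ = 66.1/17.05 = 3.8768
Minimum integer c = ⌊3.8768⌋ + 1 = 4
Check: 4·17.05 = 68.20 > 66.1, while 3·17.05 = 51.15 ≤ 66.1

Final: 4 servers


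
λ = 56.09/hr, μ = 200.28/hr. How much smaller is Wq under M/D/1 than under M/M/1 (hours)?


ρ = 56.09/200.28 = 0.2801
Wq(M/M/1) = ρ/(μ−λ) = 0.2801/144.19 = 0.001942 hr
Wq(M/D/1) = ρ/(2(μ−λ)) = 0.0009711 hr
Savings = 0.001942 − 0.0009711 = 0.0009711 hr

Final: 0.0009711 hr


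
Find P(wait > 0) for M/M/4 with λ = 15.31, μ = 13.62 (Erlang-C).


a = λ/μ = 1.1241; ρ = a/4 = 0.2810
P₀ = 0.324137 (from M/M/c formula)
C(c,a) = [a^c/(c!(1−ρ))]·P₀ = [1.59659/(24·0.7190)]·0.324137
= 0.09253·0.324137 = 0.029991

Final: 0.029991


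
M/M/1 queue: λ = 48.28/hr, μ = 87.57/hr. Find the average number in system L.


ρ = λ/μ = 48.28/87.57 = 0.5513
L = ρ/(1−ρ) = 0.5513/(1 − 0.5513) = 0.5513/0.4487 = 1.2288

Final: 1.2288


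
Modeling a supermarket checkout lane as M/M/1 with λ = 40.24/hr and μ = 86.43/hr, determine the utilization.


ρ = λ/μ = 40.24/86.43 = 0.4656

Final: 0.4656


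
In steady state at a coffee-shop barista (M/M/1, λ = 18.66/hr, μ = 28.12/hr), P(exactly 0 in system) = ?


ρ = 18.66/28.12 = 0.6636
P_n = (1−ρ)·ρ^n = (1 − 0.6636)·0.6636^0 = 0.3364·1.000000 = 0.336415

Final: 0.336415


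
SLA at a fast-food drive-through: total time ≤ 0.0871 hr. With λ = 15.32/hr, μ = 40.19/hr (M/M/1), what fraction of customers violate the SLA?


W ~ Exponential(μ−λ) for M/M/1.
μ − λ = 40.19 − 15.32 = 24.8700
P(W > t) = e^{−(μ−λ)t} = e^{−2.1662} = 0.114615

Final: 0.114615


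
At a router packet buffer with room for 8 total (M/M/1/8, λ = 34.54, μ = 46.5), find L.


ρ = 34.54/46.5 = 0.7428
L = ρ[1 − (K+1)ρ^K + Kρ^(K+1)] / [(1−ρ)(1−ρ^(K+1))]
Numerator: 0.7428·(1 − 9·0.092673 + 8·0.068837) = 0.532316
Denominator: (0.2572)·(0.931163) = 0.239499
L = 0.532316/0.239499 = 2.2226

Final: 2.2226


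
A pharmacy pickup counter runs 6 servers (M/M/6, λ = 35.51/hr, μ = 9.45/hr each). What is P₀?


a = λ/μ = 35.51/9.45 = 3.7577; ρ = a/c = 0.6263
Σ_{k=0}^{5} a^k/k! (terms k=0..5) = 1.00000 + 3.75767 + 7.06005 + 8.84312 + 8.30738 + 6.24328 = 35.21150
Tail: a^6/(6!(1−ρ)) = 2815.22547/(720·0.3737) = 10.46244
P₀ = 1/(35.21150 + 10.46244) = 1/45.67394 = 0.021894

Final: 0.021894


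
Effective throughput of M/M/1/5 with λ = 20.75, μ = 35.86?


ρ = 0.5786; P_K = (1−ρ)ρ^5/(1−ρ^6) = 0.028399
λ_eff = λ(1 − P_K) = 20.75·(1 − 0.028399) = 20.75·0.971601 = 20.1607 /hr

Final: 20.1607 /hr


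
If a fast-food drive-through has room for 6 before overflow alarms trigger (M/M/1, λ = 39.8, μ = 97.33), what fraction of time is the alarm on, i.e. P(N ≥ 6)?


ρ = 39.8/97.33 = 0.4089
P(N ≥ n) = ρ^n = 0.4089^6 = 0.004675

Final: 0.004675


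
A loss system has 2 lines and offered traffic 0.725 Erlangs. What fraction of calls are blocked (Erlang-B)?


B(c,a) = (a^c/c!) / Σ_{k=0}^{c} a^k/k!
a^2/2! = 0.262813
Σ terms (k=0..2): 1.00000 + 0.72500 + 0.26281 = 1.987812
B = 0.262813/1.987812 = 0.132212

Final: 0.132212


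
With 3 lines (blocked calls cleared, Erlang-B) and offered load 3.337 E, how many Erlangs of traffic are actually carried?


B(3,3.337) = 0.384720 (Erlang-B)
Carried load = a(1 − B) = 3.337·(1 − 0.384720) = 3.337·0.615280 = 2.0532 E

Final: 2.0532 Erlangs


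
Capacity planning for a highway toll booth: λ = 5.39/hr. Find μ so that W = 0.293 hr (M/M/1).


W = 1/(μ−λ) ⇒ μ − λ = 1/W = 1/0.293 = 3.4130
μ = λ + 1/W = 5.39 + 3.4130 = 8.8030 per hr

Final: 8.8030 /hr


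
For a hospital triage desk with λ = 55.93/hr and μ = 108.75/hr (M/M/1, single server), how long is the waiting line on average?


ρ = 55.93/108.75 = 0.5143
Lq = ρ²/(1−ρ) = 0.2645/0.4857 = 0.5446

Final: 0.5446


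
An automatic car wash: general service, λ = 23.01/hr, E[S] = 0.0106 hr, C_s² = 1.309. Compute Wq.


ρ = λ·E[S] = 23.01·0.0106 = 0.2439
E[S²] = E[S]²(1+C_s²) = 0.0106²·(1+1.309) = 0.0002594
Wq = λ·E[S²]/(2(1−ρ)) = 23.01·0.0002594/(2·0.7561) = 0.003948 hr

Final: 0.003948 hr


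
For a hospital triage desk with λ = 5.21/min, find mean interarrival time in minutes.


Mean interarrival time = 1/λ = 1/5.21 minute = 0.19194 minute
In minutes: 0.19194 × 1 = 0.1919 min

Final: 0.1919 min


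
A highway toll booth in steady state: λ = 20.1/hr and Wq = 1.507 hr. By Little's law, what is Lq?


Lq = λWq = 20.1·1.507 = 30.2907

Final: 30.2907


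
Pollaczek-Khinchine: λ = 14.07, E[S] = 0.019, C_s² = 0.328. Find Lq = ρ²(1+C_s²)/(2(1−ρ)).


ρ = λ·E[S] = 14.07·0.019 = 0.2673
Lq = ρ²(1+C_s²)/(2(1−ρ)) = 0.07147·(1+0.328)/(2·0.7327)
= 0.07147·1.3280/1.4653 = 0.06477

Final: 0.06477


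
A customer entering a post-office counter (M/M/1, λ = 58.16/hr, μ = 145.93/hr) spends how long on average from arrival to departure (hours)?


W = 1/(μ−λ) = 1/(145.93 − 58.16) = 1/87.77 = 0.01139 hr

Final: 0.01139 hr


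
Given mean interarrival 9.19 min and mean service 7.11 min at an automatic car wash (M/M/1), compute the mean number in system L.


λ = 60/9.19 = 6.5288 /hr
μ = 60/7.11 = 8.4388 /hr
ρ = λ/μ = 6.5288/8.4388 = 0.7737
L = ρ/(1−ρ) = 0.7737/0.2263 = 3.4183

Final: 3.4183


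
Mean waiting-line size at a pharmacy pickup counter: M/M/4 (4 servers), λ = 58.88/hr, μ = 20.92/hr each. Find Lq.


a = λ/μ = 2.8145; ρ = a/4 = 0.7036
P₀ = 0.049228
Lq = P₀·a^c·ρ / (c!·(1−ρ)²) = 0.049228·62.75155·0.7036/(24·0.08783)
= 1.03113

Final: 1.03113


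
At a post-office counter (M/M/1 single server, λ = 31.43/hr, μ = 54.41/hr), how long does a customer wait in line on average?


ρ = 31.43/54.41 = 0.5777
Wq = ρ/(μ−λ) = 0.5777/(54.41 − 31.43) = 0.5777/22.98 = 0.02514 hr

Final: 0.02514 hr


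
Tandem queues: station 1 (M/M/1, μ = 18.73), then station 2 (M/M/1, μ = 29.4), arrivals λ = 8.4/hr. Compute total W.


Each node sees arrival rate λ = 8.4/hr (tandem ⇒ throughput preserved).
W₁ = 1/(μ₁−λ) = 1/(18.73−8.4) = 0.09681 hr
W₂ = 1/(μ₂−λ) = 1/(29.4−8.4) = 0.04762 hr
W_total = W₁ + W₂ = 0.09681 + 0.04762 = 0.14442 hr

Final: 0.14442 hr


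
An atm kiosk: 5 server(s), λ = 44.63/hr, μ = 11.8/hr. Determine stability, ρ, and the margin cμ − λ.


Total capacity cμ = 5·11.8 = 59.00/hr
ρ = λ/(cμ) = 44.63/59.00 = 0.7564
Stable ⇔ ρ < 1: YES
Spare capacity = cμ − λ = 59.00 − 44.63 = 14.37/hr

Final: ρ = 0.7564; stable; margin = 14.37/hr


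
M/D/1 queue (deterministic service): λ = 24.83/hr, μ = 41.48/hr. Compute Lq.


ρ = 24.83/41.48 = 0.5986
M/D/1: Lq = ρ²/(2(1−ρ)) = 0.3583/(2·0.4014) = 0.44634

Final: 0.44634


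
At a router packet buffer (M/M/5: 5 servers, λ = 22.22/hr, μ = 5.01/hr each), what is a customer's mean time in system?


a = 4.4351; ρ = 0.8870; P₀ = 0.005797
Lq = P₀·a^c·ρ/(c!(1−ρ)²) = 5.76109
Wq = Lq/λ = 5.76109/22.22 = 0.25927 hr
W = Wq + 1/μ = 0.25927 + 0.19960 = 0.45888 hr

Final: 0.45888 hr


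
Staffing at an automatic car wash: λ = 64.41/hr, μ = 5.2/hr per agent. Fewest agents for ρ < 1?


Stability requires cμ > λ ⇔ c > λ/μ.
λ/μ = 64.41/5.2 = 12.3865
Minimum integer c = ⌊12.3865⌋ + 1 = 13
Check: 13·5.2 = 67.60 > 64.41, while 12·5.2 = 62.40 ≤ 64.41

Final: 13 servers


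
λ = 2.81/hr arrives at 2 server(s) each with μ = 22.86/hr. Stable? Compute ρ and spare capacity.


Total capacity cμ = 2·22.86 = 45.72/hr
ρ = λ/(cμ) = 2.81/45.72 = 0.06146
Stable ⇔ ρ < 1: YES
Spare capacity = cμ − λ = 45.72 − 2.81 = 42.91/hr

Final: ρ = 0.06146; stable; margin = 42.91/hr


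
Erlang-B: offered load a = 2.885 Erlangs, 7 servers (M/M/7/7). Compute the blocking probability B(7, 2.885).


B(c,a) = (a^c/c!) / Σ_{k=0}^{c} a^k/k!
a^7/7! = 0.330058
Σ terms (k=0..7): 1.00000 + 2.88500 + 4.16161 + 4.00208 + 2.88650 + 1.66551 + 0.80083 + 0.33006 = 17.731604
B = 0.330058/17.731604 = 0.018614

Final: 0.018614


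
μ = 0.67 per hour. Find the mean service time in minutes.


Mean service time = 1/μ = 1/0.67 hour = 1.49254 hour
In minutes: 1.49254 × 60 = 89.5522 min

Final: 89.5522 min


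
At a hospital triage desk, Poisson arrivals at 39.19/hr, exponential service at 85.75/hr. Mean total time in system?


W = 1/(μ−λ) = 1/(85.75 − 39.19) = 1/46.56 = 0.02148 hr

Final: 0.02148 hr


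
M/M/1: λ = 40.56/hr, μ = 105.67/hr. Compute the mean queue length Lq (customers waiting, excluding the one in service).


ρ = 40.56/105.67 = 0.3838
Lq = ρ²/(1−ρ) = 0.1473/0.6162 = 0.2391

Final: 0.2391


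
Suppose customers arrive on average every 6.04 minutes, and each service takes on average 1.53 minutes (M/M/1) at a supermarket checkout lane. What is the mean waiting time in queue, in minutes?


λ = 60/6.04 = 9.9338 /hr
μ = 60/1.53 = 39.2157 /hr
ρ = λ/μ = 9.9338/39.2157 = 0.2533
Wq = ρ/(μ−λ) = 0.2533/(39.2157−9.9338) = 0.008651 hr
In minutes: 0.008651·60 = 0.5190 min

Final: 0.5190 min


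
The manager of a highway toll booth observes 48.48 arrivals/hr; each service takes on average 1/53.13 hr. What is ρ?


ρ = λ/μ = 48.48/53.13 = 0.9125

Final: 0.9125


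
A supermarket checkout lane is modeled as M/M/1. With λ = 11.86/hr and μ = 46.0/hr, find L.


ρ = λ/μ = 11.86/46.0 = 0.2578
L = ρ/(1−ρ) = 0.2578/(1 − 0.2578) = 0.2578/0.7422 = 0.3474

Final: 0.3474


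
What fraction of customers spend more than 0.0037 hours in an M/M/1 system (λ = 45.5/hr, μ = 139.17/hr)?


W ~ Exponential(μ−λ) for M/M/1.
μ − λ = 139.17 − 45.5 = 93.6700
P(W > t) = e^{−(μ−λ)t} = e^{−0.3466} = 0.707103

Final: 0.707103


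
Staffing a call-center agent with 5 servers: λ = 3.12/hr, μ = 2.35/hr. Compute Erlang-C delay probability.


a = λ/μ = 1.3277; ρ = a/5 = 0.2655
P₀ = 0.264879 (from M/M/c formula)
C(c,a) = [a^c/(c!(1−ρ))]·P₀ = [4.12509/(120·0.7345)]·0.264879
= 0.04680·0.264879 = 0.012397

Final: 0.012397


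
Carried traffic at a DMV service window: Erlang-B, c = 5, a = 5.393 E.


B(5,5.393) = 0.315909 (Erlang-B)
Carried load = a(1 − B) = 5.393·(1 − 0.315909) = 5.393·0.684091 = 3.6893 E

Final: 3.6893 Erlangs


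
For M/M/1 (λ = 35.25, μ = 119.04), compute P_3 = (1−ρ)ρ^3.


ρ = 35.25/119.04 = 0.2961
P_n = (1−ρ)·ρ^n = (1 − 0.2961)·0.2961^3 = 0.7039·0.025966 = 0.018277

Final: 0.018277


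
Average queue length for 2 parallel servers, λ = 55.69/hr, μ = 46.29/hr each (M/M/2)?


a = λ/μ = 1.2031; ρ = a/2 = 0.6015
P₀ = 0.248803
Lq = P₀·a^c·ρ / (c!·(1−ρ)²) = 0.248803·1.44737·0.6015/(2·0.15878)
= 0.68215

Final: 0.68215


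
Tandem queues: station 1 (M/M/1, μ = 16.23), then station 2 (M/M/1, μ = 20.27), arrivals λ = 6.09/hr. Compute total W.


Each node sees arrival rate λ = 6.09/hr (tandem ⇒ throughput preserved).
W₁ = 1/(μ₁−λ) = 1/(16.23−6.09) = 0.09862 hr
W₂ = 1/(μ₂−λ) = 1/(20.27−6.09) = 0.07052 hr
W_total = W₁ + W₂ = 0.09862 + 0.07052 = 0.16914 hr

Final: 0.16914 hr


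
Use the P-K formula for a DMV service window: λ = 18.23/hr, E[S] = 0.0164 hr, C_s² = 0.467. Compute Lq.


ρ = λ·E[S] = 18.23·0.0164 = 0.2990
Lq = ρ²(1+C_s²)/(2(1−ρ)) = 0.08938·(1+0.467)/(2·0.7010)
= 0.08938·1.4670/1.4021 = 0.09352

Final: 0.09352


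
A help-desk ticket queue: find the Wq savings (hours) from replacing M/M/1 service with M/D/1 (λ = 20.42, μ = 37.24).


ρ = 20.42/37.24 = 0.5483
Wq(M/M/1) = ρ/(μ−λ) = 0.5483/16.82 = 0.03260 hr
Wq(M/D/1) = ρ/(2(μ−λ)) = 0.01630 hr
Savings = 0.03260 − 0.01630 = 0.01630 hr

Final: 0.01630 hr


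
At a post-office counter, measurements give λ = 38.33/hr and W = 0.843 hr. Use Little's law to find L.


L = λW = 38.33·0.843 = 32.3122

Final: 32.3122


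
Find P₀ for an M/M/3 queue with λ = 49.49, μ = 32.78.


a = λ/μ = 49.49/32.78 = 1.5098; ρ = a/c = 0.5033
Σ_{k=0}^{2} a^k/k! (terms k=0..2) = 1.00000 + 1.50976 + 1.13969 = 3.64945
Tail: a^3/(3!(1−ρ)) = 3.44132/(6·0.4967) = 1.15462
P₀ = 1/(3.64945 + 1.15462) = 1/4.80407 = 0.208157

Final: 0.208157


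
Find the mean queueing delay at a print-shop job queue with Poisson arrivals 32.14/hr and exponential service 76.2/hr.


ρ = 32.14/76.2 = 0.4218
Wq = ρ/(μ−λ) = 0.4218/(76.2 − 32.14) = 0.4218/44.06 = 0.009573 hr

Final: 0.009573 hr


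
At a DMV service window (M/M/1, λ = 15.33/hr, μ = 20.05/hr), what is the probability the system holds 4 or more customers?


ρ = 15.33/20.05 = 0.7646
P(N ≥ n) = ρ^n = 0.7646^4 = 0.341752

Final: 0.341752


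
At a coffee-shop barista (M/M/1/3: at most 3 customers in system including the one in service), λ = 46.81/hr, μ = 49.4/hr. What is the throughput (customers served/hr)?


ρ = 0.9476; P_K = (1−ρ)ρ^3/(1−ρ^4) = 0.230182
λ_eff = λ(1 − P_K) = 46.81·(1 − 0.230182) = 46.81·0.769818 = 36.0352 /hr

Final: 36.0352 /hr


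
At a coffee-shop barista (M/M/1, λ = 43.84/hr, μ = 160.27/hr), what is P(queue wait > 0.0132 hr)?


ρ = 43.84/160.27 = 0.2735
P(Wq > t) = ρ·e^{−(μ−λ)t} = 0.2735·e^{−1.5369}
= 0.2735·0.215052 = 0.058825

Final: 0.058825


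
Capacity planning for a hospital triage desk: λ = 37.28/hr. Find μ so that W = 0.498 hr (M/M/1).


W = 1/(μ−λ) ⇒ μ − λ = 1/W = 1/0.498 = 2.0080
μ = λ + 1/W = 37.28 + 2.0080 = 39.2880 per hr

Final: 39.2880 /hr


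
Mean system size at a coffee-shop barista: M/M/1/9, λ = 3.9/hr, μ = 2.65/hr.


ρ = 3.9/2.65 = 1.4717
L = ρ[1 − (K+1)ρ^K + Kρ^(K+1)] / [(1−ρ)(1−ρ^(K+1))]
Numerator: 1.4717·(1 − 10·32.386842 + 9·47.663654) = 156.153744
Denominator: (-0.4717)·(-46.663654) = 22.011157
L = 156.153744/22.011157 = 7.0943

Final: 7.0943


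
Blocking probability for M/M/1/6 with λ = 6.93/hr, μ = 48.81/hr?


ρ = λ/μ = 6.93/48.81 = 0.1420
P_K = (1−ρ)ρ^K/(1−ρ^(K+1)) = (0.8580·0.000008191)/(1 − 0.000001163)
= 0.000007028/0.999999 = 0.000007028

Final: 0.000007028


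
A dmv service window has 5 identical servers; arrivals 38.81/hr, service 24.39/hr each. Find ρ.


ρ = λ/(cμ) = 38.81/(5·24.39) = 38.81/121.95 = 0.3182

Final: 0.3182


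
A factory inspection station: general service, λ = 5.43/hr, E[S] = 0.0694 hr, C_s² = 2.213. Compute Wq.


ρ = λ·E[S] = 5.43·0.0694 = 0.3768
E[S²] = E[S]²(1+C_s²) = 0.0694²·(1+2.213) = 0.015475
Wq = λ·E[S²]/(2(1−ρ)) = 5.43·0.015475/(2·0.6232) = 0.06742 hr

Final: 0.06742 hr


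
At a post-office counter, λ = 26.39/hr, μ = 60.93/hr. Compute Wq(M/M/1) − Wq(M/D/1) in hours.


ρ = 26.39/60.93 = 0.4331
Wq(M/M/1) = ρ/(μ−λ) = 0.4331/34.54 = 0.01254 hr
Wq(M/D/1) = ρ/(2(μ−λ)) = 0.006270 hr
Savings = 0.01254 − 0.006270 = 0.006270 hr

Final: 0.006270 hr


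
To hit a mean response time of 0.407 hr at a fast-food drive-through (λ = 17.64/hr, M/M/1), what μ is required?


W = 1/(μ−λ) ⇒ μ − λ = 1/W = 1/0.407 = 2.4570
μ = λ + 1/W = 17.64 + 2.4570 = 20.0970 per hr

Final: 20.0970 /hr


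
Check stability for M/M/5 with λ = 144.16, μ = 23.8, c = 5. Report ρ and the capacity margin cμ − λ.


Total capacity cμ = 5·23.8 = 119.00/hr
ρ = λ/(cμ) = 144.16/119.00 = 1.2114
Stable ⇔ ρ < 1: NO
Spare capacity = cμ − λ = 119.00 − 144.16 = -25.16/hr

Final: ρ = 1.2114; unstable; margin = -25.16/hr


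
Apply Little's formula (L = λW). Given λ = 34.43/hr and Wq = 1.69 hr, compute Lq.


Lq = λWq = 34.43·1.69 = 58.1867

Final: 58.1867


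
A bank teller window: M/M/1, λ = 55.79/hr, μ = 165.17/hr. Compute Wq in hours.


ρ = 55.79/165.17 = 0.3378
Wq = ρ/(μ−λ) = 0.3378/(165.17 − 55.79) = 0.3378/109.38 = 0.003088 hr

Final: 0.003088 hr


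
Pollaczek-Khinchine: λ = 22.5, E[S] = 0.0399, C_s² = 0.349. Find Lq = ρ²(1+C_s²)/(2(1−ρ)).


ρ = λ·E[S] = 22.5·0.0399 = 0.8977
Lq = ρ²(1+C_s²)/(2(1−ρ)) = 0.8060·(1+0.349)/(2·0.1023)
= 0.8060·1.3490/0.2045 = 5.31654

Final: 5.31654


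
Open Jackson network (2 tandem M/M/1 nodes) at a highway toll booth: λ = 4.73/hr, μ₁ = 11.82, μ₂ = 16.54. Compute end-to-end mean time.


Each node sees arrival rate λ = 4.73/hr (tandem ⇒ throughput preserved).
W₁ = 1/(μ₁−λ) = 1/(11.82−4.73) = 0.14104 hr
W₂ = 1/(μ₂−λ) = 1/(16.54−4.73) = 0.08467 hr
W_total = W₁ + W₂ = 0.14104 + 0.08467 = 0.22572 hr

Final: 0.22572 hr


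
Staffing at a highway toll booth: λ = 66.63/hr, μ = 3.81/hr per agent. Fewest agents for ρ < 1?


Stability requires cμ > λ ⇔ c > λ/μ.
λ/μ = 66.63/3.81 = 17.4882
Minimum integer c = ⌊17.4882⌋ + 1 = 18
Check: 18·3.81 = 68.58 > 66.63, while 17·3.81 = 64.77 ≤ 66.63

Final: 18 servers


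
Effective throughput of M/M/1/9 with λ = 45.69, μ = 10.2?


ρ = 4.4794; P_K = (1−ρ)ρ^9/(1−ρ^10) = 0.776757
λ_eff = λ(1 − P_K) = 45.69·(1 − 0.776757) = 45.69·0.223243 = 10.2000 /hr

Final: 10.2000 /hr


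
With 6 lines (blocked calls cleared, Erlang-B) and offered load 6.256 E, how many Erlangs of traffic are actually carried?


B(6,6.256) = 0.282655 (Erlang-B)
Carried load = a(1 − B) = 6.256·(1 − 0.282655) = 6.256·0.717345 = 4.4877 E

Final: 4.4877 Erlangs


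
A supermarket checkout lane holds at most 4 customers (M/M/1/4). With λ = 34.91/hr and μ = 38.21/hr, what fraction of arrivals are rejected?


ρ = λ/μ = 34.91/38.21 = 0.9136
P_K = (1−ρ)ρ^K/(1−ρ^(K+1)) = (0.08636·0.696773)/(1 − 0.636596)
= 0.060177/0.363404 = 0.165592

Final: 0.165592


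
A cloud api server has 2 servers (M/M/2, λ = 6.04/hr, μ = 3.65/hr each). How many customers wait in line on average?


a = λ/μ = 1.6548; ρ = a/2 = 0.8274
P₀ = 0.094453
Lq = P₀·a^c·ρ / (c!·(1−ρ)²) = 0.094453·2.73834·0.8274/(2·0.02979)
= 3.59163

Final: 3.59163


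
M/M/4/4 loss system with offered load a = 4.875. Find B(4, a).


B(c,a) = (a^c/c!) / Σ_{k=0}^{c} a^k/k!
a^4/4! = 23.533539
Σ terms (k=0..4): 1.00000 + 4.87500 + 11.88281 + 19.30957 + 23.53354 = 60.600922
B = 23.533539/60.600922 = 0.388336

Final: 0.388336


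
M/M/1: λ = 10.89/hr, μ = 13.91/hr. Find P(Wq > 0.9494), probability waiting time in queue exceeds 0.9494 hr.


ρ = 10.89/13.91 = 0.7829
P(Wq > t) = ρ·e^{−(μ−λ)t} = 0.7829·e^{−2.8672}
= 0.7829·0.056859 = 0.044514

Final: 0.044514


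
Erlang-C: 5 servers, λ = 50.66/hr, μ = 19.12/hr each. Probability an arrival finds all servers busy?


a = λ/μ = 2.6496; ρ = a/5 = 0.5299
P₀ = 0.068361 (from M/M/c formula)
C(c,a) = [a^c/(c!(1−ρ))]·P₀ = [130.58295/(120·0.4701)]·0.068361
= 2.31489·0.068361 = 0.158248

Final: 0.158248


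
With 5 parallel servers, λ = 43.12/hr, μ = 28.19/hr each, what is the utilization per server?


ρ = λ/(cμ) = 43.12/(5·28.19) = 43.12/140.95 = 0.3059

Final: 0.3059


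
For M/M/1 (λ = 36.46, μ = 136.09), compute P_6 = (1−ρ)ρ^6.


ρ = 36.46/136.09 = 0.2679
P_n = (1−ρ)·ρ^n = (1 − 0.2679)·0.2679^6 = 0.7321·0.0003698 = 0.0002707

Final: 0.0002707


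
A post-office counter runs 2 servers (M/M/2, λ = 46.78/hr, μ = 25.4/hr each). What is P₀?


a = λ/μ = 46.78/25.4 = 1.8417; ρ = a/c = 0.9209
Σ_{k=0}^{1} a^k/k! (terms k=0..1) = 1.00000 + 1.84173 = 2.84173
Tail: a^2/(2!(1−ρ)) = 3.39198/(2·0.07913) = 21.43190
P₀ = 1/(2.84173 + 21.43190) = 1/24.27363 = 0.041197

Final: 0.041197


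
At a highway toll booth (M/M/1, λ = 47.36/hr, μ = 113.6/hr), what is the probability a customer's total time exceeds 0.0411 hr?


W ~ Exponential(μ−λ) for M/M/1.
μ − λ = 113.6 − 47.36 = 66.2400
P(W > t) = e^{−(μ−λ)t} = e^{−2.7225} = 0.065713

Final: 0.065713


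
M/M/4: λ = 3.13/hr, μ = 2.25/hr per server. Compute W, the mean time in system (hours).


a = 1.3911; ρ = 0.3478; P₀ = 0.247119
Lq = P₀·a^c·ρ/(c!(1−ρ)²) = 0.03152
Wq = Lq/λ = 0.03152/3.13 = 0.01007 hr
W = Wq + 1/μ = 0.01007 + 0.44444 = 0.45452 hr

Final: 0.45452 hr


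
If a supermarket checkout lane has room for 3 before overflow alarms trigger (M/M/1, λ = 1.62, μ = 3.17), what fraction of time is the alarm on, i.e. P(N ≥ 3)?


ρ = 1.62/3.17 = 0.5110
P(N ≥ n) = ρ^n = 0.5110^3 = 0.133465

Final: 0.133465


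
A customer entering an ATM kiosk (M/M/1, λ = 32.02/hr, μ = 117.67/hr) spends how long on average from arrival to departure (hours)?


W = 1/(μ−λ) = 1/(117.67 − 32.02) = 1/85.65 = 0.01168 hr

Final: 0.01168 hr


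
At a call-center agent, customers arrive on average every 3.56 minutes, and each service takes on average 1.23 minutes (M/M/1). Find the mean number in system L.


λ = 60/3.56 = 16.8539 /hr
μ = 60/1.23 = 48.7805 /hr
ρ = λ/μ = 16.8539/48.7805 = 0.3455
L = ρ/(1−ρ) = 0.3455/0.6545 = 0.5279

Final: 0.5279


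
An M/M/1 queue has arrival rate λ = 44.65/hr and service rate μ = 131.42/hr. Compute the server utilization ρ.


ρ = λ/μ = 44.65/131.42 = 0.3398

Final: 0.3398


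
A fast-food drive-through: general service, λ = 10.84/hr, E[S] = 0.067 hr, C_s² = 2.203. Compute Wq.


ρ = λ·E[S] = 10.84·0.067 = 0.7263
E[S²] = E[S]²(1+C_s²) = 0.067²·(1+2.203) = 0.014378
Wq = λ·E[S²]/(2(1−ρ)) = 10.84·0.014378/(2·0.2737) = 0.28471 hr

Final: 0.28471 hr


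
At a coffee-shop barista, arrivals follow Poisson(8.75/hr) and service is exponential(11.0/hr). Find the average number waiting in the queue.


ρ = 8.75/11.0 = 0.7955
Lq = ρ²/(1−ρ) = 0.6327/0.2045 = 3.0934

Final: 3.0934


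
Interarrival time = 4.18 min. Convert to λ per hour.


λ = 1/(interarrival time) in consistent units.
1 hour = 60 min, so λ = 60/4.18 = 14.3541 per hour

Final: 14.3541 /hr


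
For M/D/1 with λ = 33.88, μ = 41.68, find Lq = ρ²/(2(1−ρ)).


ρ = 33.88/41.68 = 0.8129
M/D/1: Lq = ρ²/(2(1−ρ)) = 0.6607/(2·0.1871) = 1.76536

Final: 1.76536


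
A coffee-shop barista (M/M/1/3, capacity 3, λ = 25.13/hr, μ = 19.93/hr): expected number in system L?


ρ = 25.13/19.93 = 1.2609
L = ρ[1 − (K+1)ρ^K + Kρ^(K+1)] / [(1−ρ)(1−ρ^(K+1))]
Numerator: 1.2609·(1 − 4·2.004729 + 3·2.527789) = 0.711725
Denominator: (-0.2609)·(-1.527789) = 0.398620
L = 0.711725/0.398620 = 1.7855

Final: 1.7855


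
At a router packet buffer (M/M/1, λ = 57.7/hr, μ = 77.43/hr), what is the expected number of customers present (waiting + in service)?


ρ = λ/μ = 57.7/77.43 = 0.7452
L = ρ/(1−ρ) = 0.7452/(1 − 0.7452) = 0.7452/0.2548 = 2.9245

Final: 2.9245


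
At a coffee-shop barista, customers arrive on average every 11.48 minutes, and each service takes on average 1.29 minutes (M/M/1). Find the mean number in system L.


λ = 60/11.48 = 5.2265 /hr
μ = 60/1.29 = 46.5116 /hr
ρ = λ/μ = 5.2265/46.5116 = 0.1124
L = ρ/(1−ρ) = 0.1124/0.8876 = 0.1266

Final: 0.1266


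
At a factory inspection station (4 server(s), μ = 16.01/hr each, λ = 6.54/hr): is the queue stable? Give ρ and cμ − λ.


Total capacity cμ = 4·16.01 = 64.04/hr
ρ = λ/(cμ) = 6.54/64.04 = 0.1021
Stable ⇔ ρ < 1: YES
Spare capacity = cμ − λ = 64.04 − 6.54 = 57.50/hr

Final: ρ = 0.1021; stable; margin = 57.50/hr


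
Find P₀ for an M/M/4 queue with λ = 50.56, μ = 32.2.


a = λ/μ = 50.56/32.2 = 1.5702; ρ = a/c = 0.3925
Σ_{k=0}^{3} a^k/k! (terms k=0..3) = 1.00000 + 1.57019 + 1.23274 + 0.64521 = 4.44814
Tail: a^4/(4!(1−ρ)) = 6.07862/(24·0.6075) = 0.41695
P₀ = 1/(4.44814 + 0.41695) = 1/4.86509 = 0.205546

Final: 0.205546
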